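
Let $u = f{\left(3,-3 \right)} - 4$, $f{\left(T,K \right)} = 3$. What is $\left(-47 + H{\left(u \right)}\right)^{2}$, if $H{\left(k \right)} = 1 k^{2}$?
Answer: $2116$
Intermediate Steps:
$u = -1$ ($u = 3 - 4 = -1$)
$H{\left(k \right)} = k^{2}$
$\left(-47 + H{\left(u \right)}\right)^{2} = \left(-47 + \left(-1\right)^{2}\right)^{2} = \left(-47 + 1\right)^{2} = \left(-46\right)^{2} = 2116$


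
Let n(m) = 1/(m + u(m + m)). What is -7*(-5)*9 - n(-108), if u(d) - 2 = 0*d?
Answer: 33391/106 ≈ 315.01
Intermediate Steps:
u(d) = 2 (u(d) = 2 + 0*d = 2 + 0 = 2)
n(m) = 1/(2 + m) (n(m) = 1/(m + 2) = 1/(2 + m))
-7*(-5)*9 - n(-108) = -7*(-5)*9 - 1/(2 - 108) = 35*9 - 1/(-106) = 315 - 1*(-1/106) = 315 + 1/106 = 33391/106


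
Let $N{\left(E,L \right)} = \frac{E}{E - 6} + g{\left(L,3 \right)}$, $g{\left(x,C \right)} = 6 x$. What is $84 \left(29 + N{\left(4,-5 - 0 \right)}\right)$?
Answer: $-252$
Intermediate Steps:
$N{\left(E,L \right)} = 6 L + \frac{E}{-6 + E}$ ($N{\left(E,L \right)} = \frac{E}{E - 6} + 6 L = \frac{E}{-6 + E} + 6 L = 6 L + \frac{E}{-6 + E}$)
$84 \left(29 + N{\left(4,-5 - 0 \right)}\right) = 84 \left(29 + \frac{4 - 36 \left(-5 - 0\right) + 6 \cdot 4 \left(-5 - 0\right)}{-6 + 4}\right) = 84 \left(29 + \frac{4 - 36 \left(-5 + 0\right) + 6 \cdot 4 \left(-5 + 0\right)}{-2}\right) = 84 \left(29 - \frac{4 - -180 + 6 \cdot 4 \left(-5\right)}{2}\right) = 84 \left(29 - \frac{4 + 180 - 120}{2}\right) = 84 \left(29 - 32\right) = 84 \left(-3\right) = -252$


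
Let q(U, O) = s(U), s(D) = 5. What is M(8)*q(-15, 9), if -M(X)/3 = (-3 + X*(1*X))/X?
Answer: -915/8 ≈ -114.38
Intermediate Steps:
q(U, O) = 5
M(X) = -3*(-3 + X²)/X (M(X) = -3*(-3 + X*(1*X))/X = -3*(-3 + X*X)/X = -3*(-3 + X²)/X)
M(8)*q(-15, 9) = (-3*8 + 9/8)*5 = (-24 + 9*(⅛))*5 = (-24 + 9/8)*5 = -183/8*5 = -915/8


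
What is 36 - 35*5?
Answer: -139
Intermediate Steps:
36 - 35*5 = 36 - 175 = -139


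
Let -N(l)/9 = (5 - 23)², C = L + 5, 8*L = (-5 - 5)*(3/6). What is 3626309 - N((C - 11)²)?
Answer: 3629225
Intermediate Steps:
L = -5/8 (L = ((-5 - 5)*(3/6))/8 = (-30/6)/8 = (-10*½)/8 = (⅛)*(-5) = -5/8 ≈ -0.62500)
C = 35/8 (C = -5/8 + 5 = 35/8 ≈ 4.3750)
N(l) = -2916 (N(l) = -9*(5 - 23)² = -9*(-18)² = -9*324 = -2916)
3626309 - N((C - 11)²) = 3626309 - 1*(-2916) = 3626309 + 2916 = 3629225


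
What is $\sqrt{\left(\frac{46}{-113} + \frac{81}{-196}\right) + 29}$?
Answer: $\frac{3 \sqrt{7836211}}{1582} \approx 5.3084$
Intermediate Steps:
$\sqrt{\left(\frac{46}{-113} + \frac{81}{-196}\right) + 29} = \sqrt{\left(46 \left(- \frac{1}{113}\right) + 81 \left(- \frac{1}{196}\right)\right) + 29} = \sqrt{\left(- \frac{46}{113} - \frac{81}{196}\right) + 29} = \sqrt{- \frac{18169}{22148} + 29} = \sqrt{\frac{624123}{22148}} = \frac{3 \sqrt{7836211}}{1582}$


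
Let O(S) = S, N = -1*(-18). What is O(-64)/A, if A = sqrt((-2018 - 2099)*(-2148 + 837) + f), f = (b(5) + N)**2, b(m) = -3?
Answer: -32*sqrt(1349403)/1349403 ≈ -0.027547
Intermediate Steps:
N = 18
f = 225 (f = (-3 + 18)**2 = 15**2 = 225)
A = 2*sqrt(1349403) (A = sqrt((-2018 - 2099)*(-2148 + 837) + 225) = sqrt(-4117*(-1311) + 225) = sqrt(5397387 + 225) = sqrt(5397612) = 2*sqrt(1349403) ≈ 2323.3)
O(-64)/A = -64*sqrt(1349403)/2698806 = -32*sqrt(1349403)/1349403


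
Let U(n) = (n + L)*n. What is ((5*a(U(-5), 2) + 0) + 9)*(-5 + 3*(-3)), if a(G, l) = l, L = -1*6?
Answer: -266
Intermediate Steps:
L = -6
U(n) = n*(-6 + n) (U(n) = (n - 6)*n = (-6 + n)*n = n*(-6 + n))
((5*a(U(-5), 2) + 0) + 9)*(-5 + 3*(-3)) = ((5*2 + 0) + 9)*(-5 + 3*(-3)) = ((10 + 0) + 9)*(-5 - 9) = (10 + 9)*(-14) = 19*(-14) = -266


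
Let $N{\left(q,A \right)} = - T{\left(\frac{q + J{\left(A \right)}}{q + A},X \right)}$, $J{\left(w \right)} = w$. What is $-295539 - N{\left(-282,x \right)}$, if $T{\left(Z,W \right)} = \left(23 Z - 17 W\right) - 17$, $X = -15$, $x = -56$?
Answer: $-295278$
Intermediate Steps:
$T{\left(Z,W \right)} = -17 - 17 W + 23 Z$ ($T{\left(Z,W \right)} = \left(- 17 W + 23 Z\right) - 17 = -17 - 17 W + 23 Z$)
$N{\left(q,A \right)} = -261$ ($N{\left(q,A \right)} = - (-17 - -255 + 23 \frac{q + A}{q + A}) = - (-17 + 255 + 23 \frac{A + q}{A + q}) = - (-17 + 255 + 23 \cdot 1) = - (-17 + 255 + 23) = \left(-1\right) 261 = -261$)
$-295539 - N{\left(-282,x \right)} = -295539 - -261 = -295539 + 261 = -295278$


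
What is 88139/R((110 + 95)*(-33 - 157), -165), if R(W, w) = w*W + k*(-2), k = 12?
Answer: 88139/6426726 ≈ 0.013714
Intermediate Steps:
R(W, w) = -24 + W*w (R(W, w) = w*W + 12*(-2) = W*w - 24 = -24 + W*w)
88139/R((110 + 95)*(-33 - 157), -165) = 88139/(-24 + ((110 + 95)*(-33 - 157))*(-165)) = 88139/(-24 + (205*(-190))*(-165)) = 88139/(-24 - 38950*(-165)) = 88139/(-24 + 6426750) = 88139/6426726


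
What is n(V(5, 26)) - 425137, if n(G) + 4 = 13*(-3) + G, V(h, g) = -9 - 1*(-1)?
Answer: -425188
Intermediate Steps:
V(h, g) = -8 (V(h, g) = -9 + 1 = -8)
n(G) = -43 + G (n(G) = -4 + (13*(-3) + G) = -4 + (-39 + G) = -43 + G)
n(V(5, 26)) - 425137 = (-43 - 8) - 425137 = -51 - 425137 = -425188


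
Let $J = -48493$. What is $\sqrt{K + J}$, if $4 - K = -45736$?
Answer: $i \sqrt{2753} \approx 52.469 i$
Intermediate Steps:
$K = 45740$ ($K = 4 - -45736 = 4 + 45736 = 45740$)
$\sqrt{K + J} = \sqrt{45740 - 48493} = \sqrt{-2753} = i \sqrt{2753}$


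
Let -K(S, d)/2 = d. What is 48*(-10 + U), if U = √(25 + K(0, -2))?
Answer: -480 + 48*√29 ≈ -221.51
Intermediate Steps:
K(S, d) = -2*d
U = √29 (U = √(25 - 2*(-2)) = √(25 + 4) = √29 ≈ 5.3852)
48*(-10 + U) = 48*(-10 + √29) = -480 + 48*√29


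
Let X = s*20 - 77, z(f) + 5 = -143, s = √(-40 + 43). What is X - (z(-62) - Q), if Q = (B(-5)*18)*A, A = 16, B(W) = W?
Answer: -1369 + 20*√3 ≈ -1334.4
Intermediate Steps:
Q = -1440 (Q = -5*18*16 = -90*16 = -1440)
s = √3 ≈ 1.7320
z(f) = -148 (z(f) = -5 - 143 = -148)
X = -77 + 20*√3 (X = √3*20 - 77 = 20*√3 - 77 = -77 + 20*√3 ≈ -42.359)
X - (z(-62) - Q) = (-77 + 20*√3) - (-148 - 1*(-1440)) = (-77 + 20*√3) - (-148 + 1440) = (-77 + 20*√3) - 1*1292 = (-77 + 20*√3) - 1292 = -1369 + 20*√3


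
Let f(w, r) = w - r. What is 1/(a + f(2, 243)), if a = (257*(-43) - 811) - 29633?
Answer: -1/41736 ≈ -2.3960e-5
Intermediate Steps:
a = -41495 (a = (-11051 - 811) - 29633 = -11862 - 29633 = -41495)
1/(a + f(2, 243)) = 1/(-41495 + (2 - 1*243)) = 1/(-41495 + (2 - 243)) = 1/(-41495 - 241) = 1/(-41736) = -1/41736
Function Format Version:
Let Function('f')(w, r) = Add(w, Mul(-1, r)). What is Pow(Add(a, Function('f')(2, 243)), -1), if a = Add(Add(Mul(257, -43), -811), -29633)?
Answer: Rational(-1, 41736) ≈ -2.3960e-5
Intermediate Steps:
a = -41495 (a = Add(Add(-11051, -811), -29633) = Add(-11862, -29633) = -41495)
Pow(Add(a, Function('f')(2, 243)), -1) = Pow(Add(-41495, Add(2, Mul(-1, 243))), -1) = Pow(Add(-41495, Add(2, -243)), -1) = Pow(Add(-41495, -241), -1) = Pow(-41736, -1) = Rational(-1, 41736)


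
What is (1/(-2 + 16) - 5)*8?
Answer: -276/7 ≈ -39.429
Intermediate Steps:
(1/(-2 + 16) - 5)*8 = (1/14 - 5)*8 = -69/14*8 = -276/7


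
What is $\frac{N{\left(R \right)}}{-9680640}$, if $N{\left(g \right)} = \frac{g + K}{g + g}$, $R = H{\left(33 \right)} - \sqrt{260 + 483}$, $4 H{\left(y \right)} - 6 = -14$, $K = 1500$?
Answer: $- \frac{3739}{14307985920} + \frac{25 \sqrt{743}}{238466432} \approx 2.5963 \cdot 10^{-6}$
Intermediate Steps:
$H{\left(y \right)} = -2$ ($H{\left(y \right)} = \frac{3}{2} + \frac{1}{4} \left(-14\right) = \frac{3}{2} - \frac{7}{2} = -2$)
$R = -2 - \sqrt{743}$ ($R = -2 - \sqrt{260 + 483} = -2 - \sqrt{743} \approx -29.258$)
$N{\left(g \right)} = \frac{1500 + g}{2 g}$ ($N{\left(g \right)} = \frac{g + 1500}{g + g} = \frac{1500 + g}{2 g}$)
$\frac{N{\left(R \right)}}{-9680640} = \frac{\frac{1}{2} \frac{1}{-2 - \sqrt{743}} \left(1500 - \left(2 + \sqrt{743}\right)\right)}{-9680640} = \frac{1498 - \sqrt{743}}{2 \left(-2 - \sqrt{743}\right)} \left(- \frac{1}{9680640}\right) = - \frac{1498 - \sqrt{743}}{19361280 \left(-2 - \sqrt{743}\right)}$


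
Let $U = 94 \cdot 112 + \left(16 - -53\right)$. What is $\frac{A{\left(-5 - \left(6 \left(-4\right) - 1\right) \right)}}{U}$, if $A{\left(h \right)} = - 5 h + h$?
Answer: $- \frac{80}{10597} \approx -0.0075493$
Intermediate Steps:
$A{\left(h \right)} = - 4 h$
$U = 10597$ ($U = 10528 + \left(16 + 53\right) = 10528 + 69 = 10597$)
$\frac{A{\left(-5 - \left(6 \left(-4\right) - 1\right) \right)}}{U} = \frac{\left(-4\right) \left(-5 - \left(6 \left(-4\right) - 1\right)\right)}{10597} = - 4 \left(-5 - \left(-24 - 1\right)\right) \frac{1}{10597} = - 4 \left(-5 - -25\right) \frac{1}{10597} = - 4 \left(-5 + 25\right) \frac{1}{10597} = \left(-4\right) 20 \cdot \frac{1}{10597} = \left(-80\right) \frac{1}{10597} = - \frac{80}{10597}$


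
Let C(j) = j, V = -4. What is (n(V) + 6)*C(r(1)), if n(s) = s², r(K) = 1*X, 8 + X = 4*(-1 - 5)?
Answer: -704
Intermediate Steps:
X = -32 (X = -8 + 4*(-1 - 5) = -8 + 4*(-6) = -8 - 24 = -32)
r(K) = -32 (r(K) = 1*(-32) = -32)
(n(V) + 6)*C(r(1)) = ((-4)² + 6)*(-32) = (16 + 6)*(-32) = 22*(-32) = -704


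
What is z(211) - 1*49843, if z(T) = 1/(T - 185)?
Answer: -1295917/26 ≈ -49843.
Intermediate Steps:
z(T) = 1/(-185 + T)
z(211) - 1*49843 = 1/(-185 + 211) - 1*49843 = 1/26 - 49843 = -1295917/26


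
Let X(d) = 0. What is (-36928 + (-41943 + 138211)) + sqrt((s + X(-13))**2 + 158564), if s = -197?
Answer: 59340 + sqrt(197373) ≈ 59784.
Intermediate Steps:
(-36928 + (-41943 + 138211)) + sqrt((s + X(-13))**2 + 158564) = (-36928 + (-41943 + 138211)) + sqrt((-197 + 0)**2 + 158564) = (-36928 + 96268) + sqrt((-197)**2 + 158564) = 59340 + sqrt(38809 + 158564) = 59340 + sqrt(197373)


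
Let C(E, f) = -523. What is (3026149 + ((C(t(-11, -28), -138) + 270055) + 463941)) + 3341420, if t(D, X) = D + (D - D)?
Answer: 7101042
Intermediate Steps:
t(D, X) = D (t(D, X) = D + 0 = D)
(3026149 + ((C(t(-11, -28), -138) + 270055) + 463941)) + 3341420 = (3026149 + ((-523 + 270055) + 463941)) + 3341420 = (3026149 + (269532 + 463941)) + 3341420 = (3026149 + 733473) + 3341420 = 3759622 + 3341420 = 7101042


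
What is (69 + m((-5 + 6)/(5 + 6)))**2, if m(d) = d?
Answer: 577600/121 ≈ 4773.6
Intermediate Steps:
(69 + m((-5 + 6)/(5 + 6)))**2 = (69 + (-5 + 6)/(5 + 6))**2 = (69 + 1/11)**2 = (760/11)**2 = 577600/121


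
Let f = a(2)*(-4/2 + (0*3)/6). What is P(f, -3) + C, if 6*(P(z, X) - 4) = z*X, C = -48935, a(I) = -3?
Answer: -48934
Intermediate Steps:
f = 6 (f = -3*(-4/2 + (0*3)/6) = -3*(-4*1/2 + 0*(1/6)) = -3*(-2 + 0) = -3*(-2) = 6)
P(z, X) = 4 + X*z/6 (P(z, X) = 4 + (z*X)/6 = 4 + (X*z)/6 = 4 + X*z/6)
P(f, -3) + C = (4 + (1/6)*(-3)*6) - 48935 = (4 - 3) - 48935 = 1 - 48935 = -48934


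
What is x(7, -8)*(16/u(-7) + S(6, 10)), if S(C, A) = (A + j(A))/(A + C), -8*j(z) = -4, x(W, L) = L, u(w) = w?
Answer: 365/28 ≈ 13.036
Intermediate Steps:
j(z) = ½ (j(z) = -⅛*(-4) = ½)
S(C, A) = (½ + A)/(A + C) (S(C, A) = (A + ½)/(A + C) = (½ + A)/(A + C))
x(7, -8)*(16/u(-7) + S(6, 10)) = -8*(16/(-7) + (½ + 10)/(10 + 6)) = -8*(16*(-⅐) + (21/2)/16) = -8*(-16/7 + (1/16)*(21/2)) = -8*(-16/7 + 21/32) = -8*(-365/224) = 365/28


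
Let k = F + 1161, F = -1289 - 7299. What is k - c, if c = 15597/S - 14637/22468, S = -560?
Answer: -567612671/76720 ≈ -7398.5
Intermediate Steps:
F = -8588
k = -7427 (k = -8588 + 1161 = -7427)
c = -2186769/76720 (c = 15597/(-560) - 14637/22468 = 15597*(-1/560) - 14637*1/22468 = -15597/560 - 357/548 = -2186769/76720 ≈ -28.503)
k - c = -7427 - 1*(-2186769/76720) = -7427 + 2186769/76720 = -567612671/76720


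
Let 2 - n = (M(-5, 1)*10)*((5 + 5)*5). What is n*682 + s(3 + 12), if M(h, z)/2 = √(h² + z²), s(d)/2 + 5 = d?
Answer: 1384 - 682000*√26 ≈ -3.4761e+6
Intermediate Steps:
s(d) = -10 + 2*d
M(h, z) = 2*√(h² + z²)
n = 2 - 1000*√26 (n = 2 - (2*√((-5)² + 1²))*10*(5 + 5)*5 = 2 - (2*√(25 + 1))*10*10*5 = 2 - (2*√26)*10*50 = 2 - 20*√26*50 = 2 - 1000*√26 ≈ -5097.0)
n*682 + s(3 + 12) = (2 - 1000*√26)*682 + (-10 + 2*(3 + 12)) = (1364 - 682000*√26) + (-10 + 2*15) = (1364 - 682000*√26) + (-10 + 30) = (1364 - 682000*√26) + 20 = 1384 - 682000*√26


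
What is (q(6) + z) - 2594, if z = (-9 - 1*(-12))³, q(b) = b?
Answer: -2561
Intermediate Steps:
z = 27 (z = (-9 + 12)³ = 3³ = 27)
(q(6) + z) - 2594 = (6 + 27) - 2594 = 33 - 2594 = -2561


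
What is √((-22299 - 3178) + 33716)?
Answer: √8239 ≈ 90.769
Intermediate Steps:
√((-22299 - 3178) + 33716) = √(-25477 + 33716) = √8239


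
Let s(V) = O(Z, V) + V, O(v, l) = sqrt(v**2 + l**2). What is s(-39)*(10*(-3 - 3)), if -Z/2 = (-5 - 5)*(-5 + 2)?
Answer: 2340 - 180*sqrt(569) ≈ -1953.7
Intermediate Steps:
Z = -60 (Z = -2*(-5 - 5)*(-5 + 2) = -(-20)*(-3) = -2*30 = -60)
O(v, l) = sqrt(l**2 + v**2)
s(V) = V + sqrt(3600 + V**2) (s(V) = sqrt(V**2 + (-60)**2) + V = sqrt(V**2 + 3600) + V = sqrt(3600 + V**2) + V = V + sqrt(3600 + V**2))
s(-39)*(10*(-3 - 3)) = (-39 + sqrt(3600 + (-39)**2))*(10*(-3 - 3)) = (-39 + sqrt(3600 + 1521))*(10*(-6)) = (-39 + sqrt(5121))*(-60) = (-39 + 3*sqrt(569))*(-60) = 2340 - 180*sqrt(569)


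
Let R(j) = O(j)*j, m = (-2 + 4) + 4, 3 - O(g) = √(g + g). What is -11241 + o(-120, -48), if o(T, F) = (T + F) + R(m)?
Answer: -11391 - 12*√3 ≈ -11412.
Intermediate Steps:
O(g) = 3 - √2*√g (O(g) = 3 - √(g + g) = 3 - √(2*g) = 3 - √2*√g)
m = 6 (m = 2 + 4 = 6)
R(j) = j*(3 - √2*√j) (R(j) = (3 - √2*√j)*j = j*(3 - √2*√j))
o(T, F) = 18 + F + T - 12*√3 (o(T, F) = (T + F) + (3*6 - √2*6^(3/2)) = (F + T) + (18 - √2*6*√6) = (F + T) + (18 - 12*√3) = 18 + F + T - 12*√3)
-11241 + o(-120, -48) = -11241 + (18 - 48 - 120 - 12*√3) = -11241 + (-150 - 12*√3) = -11391 - 12*√3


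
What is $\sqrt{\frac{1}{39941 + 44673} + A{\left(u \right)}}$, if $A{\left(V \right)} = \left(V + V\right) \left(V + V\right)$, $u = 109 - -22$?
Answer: $\frac{\sqrt{491458708486038}}{84614} \approx 262.0$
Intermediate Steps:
$u = 131$ ($u = 109 + 22 = 131$)
$A{\left(V \right)} = 4 V^{2}$ ($A{\left(V \right)} = 2 V 2 V = 4 V^{2}$)
$\sqrt{\frac{1}{39941 + 44673} + A{\left(u \right)}} = \sqrt{\frac{1}{39941 + 44673} + 4 \cdot 131^{2}} = \sqrt{\frac{1}{84614} + 4 \cdot 17161} = \sqrt{\frac{1}{84614} + 68644} = \sqrt{\frac{5808243417}{84614}} = \frac{\sqrt{491458708486038}}{84614}$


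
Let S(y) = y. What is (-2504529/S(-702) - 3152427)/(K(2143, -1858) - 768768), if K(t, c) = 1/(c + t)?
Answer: 23333047375/5696570854 ≈ 4.0960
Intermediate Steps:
(-2504529/S(-702) - 3152427)/(K(2143, -1858) - 768768) = (-2504529/(-702) - 3152427)/(1/(-1858 + 2143) - 768768) = (-2504529*(-1/702) - 3152427)/(1/285 - 768768) = (278281/78 - 3152427)/(1/285 - 768768) = -245611025/(78*(-219098879/285)) = -245611025/78*(-285/219098879) = 23333047375/5696570854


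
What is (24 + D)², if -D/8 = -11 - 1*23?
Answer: 87616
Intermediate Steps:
D = 272 (D = -8*(-11 - 1*23) = -8*(-11 - 23) = -8*(-34) = 272)
(24 + D)² = (24 + 272)² = 296² = 87616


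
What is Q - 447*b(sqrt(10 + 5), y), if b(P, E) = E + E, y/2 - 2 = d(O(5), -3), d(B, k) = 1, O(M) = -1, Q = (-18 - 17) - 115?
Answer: -5514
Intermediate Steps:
Q = -150 (Q = -35 - 115 = -150)
y = 6 (y = 4 + 2*1 = 4 + 2 = 6)
b(P, E) = 2*E
Q - 447*b(sqrt(10 + 5), y) = -150 - 894*6 = -150 - 447*12 = -150 - 5364 = -5514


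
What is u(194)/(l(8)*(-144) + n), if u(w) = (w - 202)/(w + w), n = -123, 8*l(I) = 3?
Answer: 2/17169 ≈ 0.00011649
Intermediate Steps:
l(I) = 3/8 (l(I) = (⅛)*3 = 3/8)
u(w) = (-202 + w)/(2*w) (u(w) = (-202 + w)/((2*w)) = (-202 + w)*(1/(2*w)) = (-202 + w)/(2*w))
u(194)/(l(8)*(-144) + n) = ((½)*(-202 + 194)/194)/((3/8)*(-144) - 123) = ((½)*(1/194)*(-8))/(-54 - 123) = -2/97/(-177) = -2/97*(-1/177) = 2/17169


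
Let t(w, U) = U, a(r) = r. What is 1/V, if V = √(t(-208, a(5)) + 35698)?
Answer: √3967/11901 ≈ 0.0052923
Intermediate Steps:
V = 3*√3967 (V = √(5 + 35698) = √35703 = 3*√3967 ≈ 188.95)
1/V = 1/(3*√3967) = √3967/11901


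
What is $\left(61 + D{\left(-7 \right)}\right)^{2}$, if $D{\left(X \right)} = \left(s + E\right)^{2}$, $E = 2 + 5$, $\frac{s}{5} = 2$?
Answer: $122500$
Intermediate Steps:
$s = 10$ ($s = 5 \cdot 2 = 10$)
$E = 7$
$D{\left(X \right)} = 289$ ($D{\left(X \right)} = \left(10 + 7\right)^{2} = 17^{2} = 289$)
$\left(61 + D{\left(-7 \right)}\right)^{2} = \left(61 + 289\right)^{2} = 350^{2} = 122500$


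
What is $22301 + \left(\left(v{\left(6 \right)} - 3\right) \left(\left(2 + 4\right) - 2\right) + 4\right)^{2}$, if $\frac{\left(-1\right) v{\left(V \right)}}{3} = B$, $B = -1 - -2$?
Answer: $22701$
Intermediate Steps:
$B = 1$ ($B = -1 + 2 = 1$)
$v{\left(V \right)} = -3$ ($v{\left(V \right)} = \left(-3\right) 1 = -3$)
$22301 + \left(\left(v{\left(6 \right)} - 3\right) \left(\left(2 + 4\right) - 2\right) + 4\right)^{2} = 22301 + \left(\left(-3 - 3\right) \left(\left(2 + 4\right) - 2\right) + 4\right)^{2} = 22301 + \left(- 6 \left(6 - 2\right) + 4\right)^{2} = 22301 + \left(\left(-6\right) 4 + 4\right)^{2} = 22301 + \left(-24 + 4\right)^{2} = 22301 + \left(-20\right)^{2} = 22301 + 400 = 22701$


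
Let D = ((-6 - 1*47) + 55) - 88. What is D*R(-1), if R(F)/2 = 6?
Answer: -1032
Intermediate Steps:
R(F) = 12 (R(F) = 2*6 = 12)
D = -86 (D = ((-6 - 47) + 55) - 88 = (-53 + 55) - 88 = 2 - 88 = -86)
D*R(-1) = -86*12 = -1032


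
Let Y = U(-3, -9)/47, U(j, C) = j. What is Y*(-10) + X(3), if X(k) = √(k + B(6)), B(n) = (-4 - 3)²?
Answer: 30/47 + 2*√13 ≈ 7.8494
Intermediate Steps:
B(n) = 49 (B(n) = (-7)² = 49)
Y = -3/47 ≈ -0.063830
X(k) = √(49 + k) (X(k) = √(k + 49) = √(49 + k))
Y*(-10) + X(3) = -3/47*(-10) + √(49 + 3) = 30/47 + √52 = 30/47 + 2*√13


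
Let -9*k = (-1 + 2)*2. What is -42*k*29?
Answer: 812/3 ≈ 270.67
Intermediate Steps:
k = -2/9 (k = -(-1 + 2)*2/9 = -2/9 ≈ -0.22222)
-42*k*29 = -42*(-2/9)*29 = (28/3)*29 = 812/3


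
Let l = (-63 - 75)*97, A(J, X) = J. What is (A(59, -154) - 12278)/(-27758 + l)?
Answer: 12219/41144 ≈ 0.29698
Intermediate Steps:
l = -13386 (l = -138*97 = -13386)
(A(59, -154) - 12278)/(-27758 + l) = (59 - 12278)/(-27758 - 13386) = -12219/(-41144) = -12219*(-1/41144) = 12219/41144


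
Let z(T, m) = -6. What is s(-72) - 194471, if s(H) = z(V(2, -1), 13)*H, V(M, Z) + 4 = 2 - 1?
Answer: -194039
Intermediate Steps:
V(M, Z) = -3 (V(M, Z) = -4 + (2 - 1) = -4 + 1 = -3)
s(H) = -6*H
s(-72) - 194471 = -6*(-72) - 194471 = 432 - 194471 = -194039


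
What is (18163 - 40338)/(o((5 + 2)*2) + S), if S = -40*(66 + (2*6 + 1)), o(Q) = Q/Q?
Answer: 22175/3159 ≈ 7.0196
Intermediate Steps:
o(Q) = 1
S = -3160 (S = -40*(66 + (12 + 1)) = -40*(66 + 13) = -40*79 = -3160)
(18163 - 40338)/(o((5 + 2)*2) + S) = (18163 - 40338)/(1 - 3160) = -22175/(-3159) = -22175*(-1/3159) = 22175/3159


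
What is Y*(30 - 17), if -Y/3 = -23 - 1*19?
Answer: 1638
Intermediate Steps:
Y = 126 (Y = -3*(-23 - 1*19) = -3*(-23 - 19) = -3*(-42) = 126)
Y*(30 - 17) = 126*(30 - 17) = 126*13 = 1638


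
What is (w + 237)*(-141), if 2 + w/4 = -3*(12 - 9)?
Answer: -27213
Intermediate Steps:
w = -44 (w = -8 + 4*(-3*(12 - 9)) = -8 + 4*(-3*3) = -8 + 4*(-9) = -8 - 36 = -44)
(w + 237)*(-141) = (-44 + 237)*(-141) = 193*(-141) = -27213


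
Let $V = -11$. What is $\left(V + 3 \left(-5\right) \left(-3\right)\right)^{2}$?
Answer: $1156$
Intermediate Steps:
$\left(V + 3 \left(-5\right) \left(-3\right)\right)^{2} = \left(-11 + 3 \left(-5\right) \left(-3\right)\right)^{2} = \left(-11 - -45\right)^{2} = \left(-11 + 45\right)^{2} = 34^{2} = 1156$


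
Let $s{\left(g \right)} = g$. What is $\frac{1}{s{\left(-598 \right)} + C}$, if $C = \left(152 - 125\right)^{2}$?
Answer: $\frac{1}{131} \approx 0.0076336$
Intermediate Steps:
$C = 729$ ($C = 27^{2} = 729$)
$\frac{1}{s{\left(-598 \right)} + C} = \frac{1}{-598 + 729} = \frac{1}{131}$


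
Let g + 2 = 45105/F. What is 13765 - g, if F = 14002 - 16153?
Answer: 9885974/717 ≈ 13788.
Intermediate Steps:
F = -2151
g = -16469/717 (g = -2 + 45105/(-2151) = -2 + 45105*(-1/2151) = -2 - 15035/717 = -16469/717 ≈ -22.969)
13765 - g = 13765 - 1*(-16469/717) = 13765 + 16469/717 = 9885974/717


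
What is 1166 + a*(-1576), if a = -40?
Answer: 64206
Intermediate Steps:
1166 + a*(-1576) = 1166 - 40*(-1576) = 1166 + 63040 = 64206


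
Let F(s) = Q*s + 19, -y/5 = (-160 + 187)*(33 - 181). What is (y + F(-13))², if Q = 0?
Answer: 399960001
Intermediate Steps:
y = 19980 (y = -5*(-160 + 187)*(33 - 181) = -135*(-148) = -5*(-3996) = 19980)
F(s) = 19 (F(s) = 0*s + 19 = 0 + 19 = 19)
(y + F(-13))² = (19980 + 19)² = 19999² = 399960001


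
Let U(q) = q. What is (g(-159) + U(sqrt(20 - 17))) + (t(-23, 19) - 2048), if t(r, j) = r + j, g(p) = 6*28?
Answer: -1884 + sqrt(3) ≈ -1882.3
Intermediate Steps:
g(p) = 168
t(r, j) = j + r
(g(-159) + U(sqrt(20 - 17))) + (t(-23, 19) - 2048) = (168 + sqrt(20 - 17)) + ((19 - 23) - 2048) = (168 + sqrt(3)) + (-4 - 2048) = (168 + sqrt(3)) - 2052 = -1884 + sqrt(3)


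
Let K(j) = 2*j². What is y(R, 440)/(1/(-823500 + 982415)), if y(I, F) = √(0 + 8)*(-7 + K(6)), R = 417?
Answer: 20658950*√2 ≈ 2.9216e+7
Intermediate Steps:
y(I, F) = 130*√2 (y(I, F) = √(0 + 8)*(-7 + 2*6²) = √8*(-7 + 2*36) = (2*√2)*(-7 + 72) = (2*√2)*65 = 130*√2)
y(R, 440)/(1/(-823500 + 982415)) = (130*√2)/(1/(-823500 + 982415)) = (130*√2)/(1/158915) = (130*√2)*158915 = 20658950*√2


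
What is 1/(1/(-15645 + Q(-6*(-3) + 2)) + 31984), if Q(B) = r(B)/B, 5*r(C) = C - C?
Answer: 15645/500389679 ≈ 3.1266e-5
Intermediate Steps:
r(C) = 0 (r(C) = (C - C)/5 = (1/5)*0 = 0)
Q(B) = 0 (Q(B) = 0/B = 0)
1/(1/(-15645 + Q(-6*(-3) + 2)) + 31984) = 1/(1/(-15645 + 0) + 31984) = 1/(1/(-15645) + 31984) = 1/(-1/15645 + 31984) = 1/(500389679/15645) = 15645/500389679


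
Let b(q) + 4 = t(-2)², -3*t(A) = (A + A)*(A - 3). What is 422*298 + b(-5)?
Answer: 1132168/9 ≈ 1.2580e+5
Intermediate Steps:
t(A) = -2*A*(-3 + A)/3 (t(A) = -(A + A)*(A - 3)/3 = -2*A*(-3 + A)/3)
b(q) = 364/9 (b(q) = -4 + ((⅔)*(-2)*(3 - 1*(-2)))² = -4 + ((⅔)*(-2)*(3 + 2))² = -4 + ((⅔)*(-2)*5)² = -4 + (-20/3)² = -4 + 400/9 = 364/9)
422*298 + b(-5) = 422*298 + 364/9 = 125756 + 364/9 = 1132168/9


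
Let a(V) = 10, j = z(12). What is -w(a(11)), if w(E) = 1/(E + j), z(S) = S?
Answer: -1/22 ≈ -0.045455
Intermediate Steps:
j = 12
w(E) = 1/(12 + E) (w(E) = 1/(E + 12) = 1/(12 + E))
-w(a(11)) = -1/(12 + 10) = -1/22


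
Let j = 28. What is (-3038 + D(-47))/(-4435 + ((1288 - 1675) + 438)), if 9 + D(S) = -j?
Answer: 3075/4384 ≈ 0.70141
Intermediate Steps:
D(S) = -37 (D(S) = -9 - 1*28 = -9 - 28 = -37)
(-3038 + D(-47))/(-4435 + ((1288 - 1675) + 438)) = (-3038 - 37)/(-4435 + ((1288 - 1675) + 438)) = -3075/(-4435 + (-387 + 438)) = -3075/(-4435 + 51) = -3075/(-4384) = -3075*(-1/4384) = 3075/4384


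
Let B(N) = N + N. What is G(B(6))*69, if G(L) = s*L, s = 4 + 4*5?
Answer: 19872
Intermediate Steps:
B(N) = 2*N
s = 24 (s = 4 + 20 = 24)
G(L) = 24*L
G(B(6))*69 = (24*(2*6))*69 = (24*12)*69 = 288*69 = 19872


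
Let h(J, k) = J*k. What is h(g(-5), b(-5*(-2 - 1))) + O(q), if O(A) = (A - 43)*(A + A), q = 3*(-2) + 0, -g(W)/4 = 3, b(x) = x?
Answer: 408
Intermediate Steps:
g(W) = -12 (g(W) = -4*3 = -12)
q = -6 (q = -6 + 0 = -6)
O(A) = 2*A*(-43 + A) (O(A) = (-43 + A)*(2*A) = 2*A*(-43 + A))
h(g(-5), b(-5*(-2 - 1))) + O(q) = -(-60)*(-2 - 1) + 2*(-6)*(-43 - 6) = -(-60)*(-3) + 2*(-6)*(-49) = -12*15 + 588 = -180 + 588 = 408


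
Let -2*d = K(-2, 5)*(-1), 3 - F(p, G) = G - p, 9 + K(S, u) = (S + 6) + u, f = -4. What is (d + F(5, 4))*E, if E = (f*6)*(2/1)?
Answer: -192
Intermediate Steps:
E = -48 (E = (-4*6)*(2/1) = -48 ≈ -48.000)
K(S, u) = -3 + S + u (K(S, u) = -9 + ((S + 6) + u) = -9 + ((6 + S) + u) = -9 + (6 + S + u) = -3 + S + u)
F(p, G) = 3 + p - G (F(p, G) = 3 - (G - p) = 3 + (p - G) = 3 + p - G)
d = 0 (d = -(-3 - 2 + 5)*(-1)/2 = -0*(-1) = -1/2*0 = 0)
(d + F(5, 4))*E = (0 + (3 + 5 - 1*4))*(-48) = (0 + (3 + 5 - 4))*(-48) = (0 + 4)*(-48) = 4*(-48) = -192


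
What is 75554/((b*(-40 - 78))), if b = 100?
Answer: -37777/5900 ≈ -6.4029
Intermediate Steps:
75554/((b*(-40 - 78))) = 75554/((100*(-40 - 78))) = 75554/((100*(-118))) = 75554/(-11800) = 75554*(-1/11800) = -37777/5900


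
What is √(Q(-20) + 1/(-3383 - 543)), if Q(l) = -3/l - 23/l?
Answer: √125209955/9815 ≈ 1.1401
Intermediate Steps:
Q(l) = -26/l
√(Q(-20) + 1/(-3383 - 543)) = √(-26/(-20) + 1/(-3383 - 543)) = √(-26*(-1/20) + 1/(-3926)) = √(13/10 - 1/3926) = √(12757/9815) = √125209955/9815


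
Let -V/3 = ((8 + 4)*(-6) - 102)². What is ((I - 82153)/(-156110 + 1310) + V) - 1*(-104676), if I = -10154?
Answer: 714587569/51600 ≈ 13849.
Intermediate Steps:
V = -90828 (V = -3*((8 + 4)*(-6) - 102)² = -3*(12*(-6) - 102)² = -3*(-72 - 102)² = -3*(-174)² = -3*30276 = -90828)
((I - 82153)/(-156110 + 1310) + V) - 1*(-104676) = ((-10154 - 82153)/(-156110 + 1310) - 90828) - 1*(-104676) = (-92307/(-154800) - 90828) + 104676 = (-92307*(-1/154800) - 90828) + 104676 = (30769/51600 - 90828) + 104676 = -4686694031/51600 + 104676 = 714587569/51600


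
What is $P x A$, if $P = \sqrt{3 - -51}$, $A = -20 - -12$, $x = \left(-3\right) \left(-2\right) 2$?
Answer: $- 288 \sqrt{6} \approx -705.45$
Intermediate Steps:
$x = 12$ ($x = 6 \cdot 2 = 12$)
$A = -8$ ($A = -20 + 12 = -8$)
$P = 3 \sqrt{6}$ ($P = \sqrt{3 + 51} = \sqrt{54} = 3 \sqrt{6} \approx 7.3485$)
$P x A = 3 \sqrt{6} \cdot 12 \left(-8\right) = 36 \sqrt{6} \left(-8\right) = - 288 \sqrt{6}$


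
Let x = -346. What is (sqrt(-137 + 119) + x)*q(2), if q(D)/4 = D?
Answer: -2768 + 24*I*sqrt(2) ≈ -2768.0 + 33.941*I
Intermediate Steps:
q(D) = 4*D
(sqrt(-137 + 119) + x)*q(2) = (sqrt(-137 + 119) - 346)*(4*2) = (sqrt(-18) - 346)*8 = (3*I*sqrt(2) - 346)*8 = (-346 + 3*I*sqrt(2))*8 = -2768 + 24*I*sqrt(2)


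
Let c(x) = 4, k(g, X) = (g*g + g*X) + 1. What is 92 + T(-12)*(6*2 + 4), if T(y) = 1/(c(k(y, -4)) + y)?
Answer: 90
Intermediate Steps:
k(g, X) = 1 + g² + X*g (k(g, X) = (g² + X*g) + 1 = 1 + g² + X*g)
T(y) = 1/(4 + y)
92 + T(-12)*(6*2 + 4) = 92 + (6*2 + 4)/(4 - 12) = 92 + (12 + 4)/(-8) = 92 - ⅛*16 = 92 - 2 = 90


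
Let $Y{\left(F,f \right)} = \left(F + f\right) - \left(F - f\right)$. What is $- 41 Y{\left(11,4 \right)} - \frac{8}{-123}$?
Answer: $- \frac{40336}{123} \approx -327.94$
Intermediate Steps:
$Y{\left(F,f \right)} = 2 f$
$- 41 Y{\left(11,4 \right)} - \frac{8}{-123} = - 41 \cdot 2 \cdot 4 - \frac{8}{-123} = \left(-41\right) 8 - - \frac{8}{123} = -328 + \frac{8}{123} = - \frac{40336}{123}$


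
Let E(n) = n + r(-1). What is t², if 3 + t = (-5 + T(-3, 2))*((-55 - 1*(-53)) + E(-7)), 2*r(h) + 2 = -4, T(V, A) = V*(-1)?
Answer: 441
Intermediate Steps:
T(V, A) = -V
r(h) = -3 (r(h) = -1 + (½)*(-4) = -1 - 2 = -3)
E(n) = -3 + n (E(n) = n - 3 = -3 + n)
t = 21 (t = -3 + (-5 - 1*(-3))*((-55 - 1*(-53)) + (-3 - 7)) = -3 + (-5 + 3)*((-55 + 53) - 10) = -3 - 2*(-2 - 10) = -3 - 2*(-12) = -3 + 24 = 21)
t² = 21² = 441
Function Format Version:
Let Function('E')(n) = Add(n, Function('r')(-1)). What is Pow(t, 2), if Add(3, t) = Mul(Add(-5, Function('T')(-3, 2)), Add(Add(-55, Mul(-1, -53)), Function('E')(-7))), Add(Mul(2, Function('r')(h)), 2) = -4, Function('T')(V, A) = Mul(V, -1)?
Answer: 441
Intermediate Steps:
Function('T')(V, A) = Mul(-1, V)
Function('r')(h) = -3 (Function('r')(h) = Add(-1, Mul(Rational(1, 2), -4)) = Add(-1, -2) = -3)
Function('E')(n) = Add(-3, n) (Function('E')(n) = Add(n, -3) = Add(-3, n))
t = 21 (t = Add(-3, Mul(Add(-5, Mul(-1, -3)), Add(Add(-55, Mul(-1, -53)), Add(-3, -7)))) = Add(-3, Mul(Add(-5, 3), Add(Add(-55, 53), -10))) = Add(-3, Mul(-2, Add(-2, -10))) = Add(-3, Mul(-2, -12)) = Add(-3, 24) = 21)
Pow(t, 2) = Pow(21, 2) = 441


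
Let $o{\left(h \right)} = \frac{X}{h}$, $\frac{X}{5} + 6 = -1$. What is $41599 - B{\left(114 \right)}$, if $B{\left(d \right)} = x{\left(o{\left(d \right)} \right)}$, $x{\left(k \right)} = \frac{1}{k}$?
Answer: $\frac{1456079}{35} \approx 41602.0$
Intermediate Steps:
$X = -35$ ($X = -30 + 5 \left(-1\right) = -30 - 5 = -35$)
$o{\left(h \right)} = - \frac{35}{h}$
$B{\left(d \right)} = - \frac{d}{35}$ ($B{\left(d \right)} = \frac{1}{\left(-35\right) \frac{1}{d}} = - \frac{d}{35}$)
$41599 - B{\left(114 \right)} = 41599 - \left(- \frac{1}{35}\right) 114 = 41599 - - \frac{114}{35} = 41599 + \frac{114}{35} = \frac{1456079}{35}$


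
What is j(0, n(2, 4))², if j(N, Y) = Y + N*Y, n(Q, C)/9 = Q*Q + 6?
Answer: 8100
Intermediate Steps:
n(Q, C) = 54 + 9*Q² (n(Q, C) = 9*(Q*Q + 6) = 9*(Q² + 6) = 9*(6 + Q²) = 54 + 9*Q²)
j(0, n(2, 4))² = ((54 + 9*2²)*(1 + 0))² = ((54 + 9*4)*1)² = ((54 + 36)*1)² = (90*1)² = 90² = 8100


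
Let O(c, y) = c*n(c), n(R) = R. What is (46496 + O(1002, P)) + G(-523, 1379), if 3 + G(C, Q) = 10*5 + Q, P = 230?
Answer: 1051926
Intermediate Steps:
O(c, y) = c² (O(c, y) = c*c = c²)
G(C, Q) = 47 + Q (G(C, Q) = -3 + (10*5 + Q) = -3 + (50 + Q) = 47 + Q)
(46496 + O(1002, P)) + G(-523, 1379) = (46496 + 1002²) + (47 + 1379) = (46496 + 1004004) + 1426 = 1050500 + 1426 = 1051926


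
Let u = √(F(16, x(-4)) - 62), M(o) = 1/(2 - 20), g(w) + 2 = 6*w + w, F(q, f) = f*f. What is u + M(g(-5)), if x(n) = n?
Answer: -1/18 + I*√46 ≈ -0.055556 + 6.7823*I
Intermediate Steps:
F(q, f) = f²
g(w) = -2 + 7*w (g(w) = -2 + (6*w + w) = -2 + 7*w)
M(o) = -1/18 (M(o) = 1/(-18) = -1/18)
u = I*√46 (u = √((-4)² - 62) = √(16 - 62) = √(-46) = I*√46 ≈ 6.7823*I)
u + M(g(-5)) = I*√46 - 1/18 = -1/18 + I*√46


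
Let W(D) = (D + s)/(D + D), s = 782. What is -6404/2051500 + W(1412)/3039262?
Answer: -6870029524469/2200971235529000 ≈ -0.0031214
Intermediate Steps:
W(D) = (782 + D)/(2*D) (W(D) = (D + 782)/(D + D) = (782 + D)/((2*D)) = (782 + D)*(1/(2*D)) = (782 + D)/(2*D))
-6404/2051500 + W(1412)/3039262 = -6404/2051500 + ((½)*(782 + 1412)/1412)/3039262 = -6404*1/2051500 + ((½)*(1/1412)*2194)*(1/3039262) = -1601/512875 + (1097/1412)*(1/3039262) = -1601/512875 + 1097/4291437944 = -6870029524469/2200971235529000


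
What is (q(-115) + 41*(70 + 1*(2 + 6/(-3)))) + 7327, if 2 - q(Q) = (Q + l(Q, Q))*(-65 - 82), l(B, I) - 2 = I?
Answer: -23317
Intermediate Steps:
l(B, I) = 2 + I
q(Q) = 296 + 294*Q (q(Q) = 2 - (Q + (2 + Q))*(-65 - 82) = 2 - (2 + 2*Q)*(-147) = 2 - (-294 - 294*Q) = 2 + (294 + 294*Q) = 296 + 294*Q)
(q(-115) + 41*(70 + 1*(2 + 6/(-3)))) + 7327 = ((296 + 294*(-115)) + 41*(70 + 1*(2 + 6/(-3)))) + 7327 = ((296 - 33810) + 41*(70 + 1*(2 + 6*(-⅓)))) + 7327 = (-33514 + 41*(70 + 1*(2 - 2))) + 7327 = (-33514 + 41*(70 + 1*0)) + 7327 = (-33514 + 41*(70 + 0)) + 7327 = (-33514 + 41*70) + 7327 = (-33514 + 2870) + 7327 = -30644 + 7327 = -23317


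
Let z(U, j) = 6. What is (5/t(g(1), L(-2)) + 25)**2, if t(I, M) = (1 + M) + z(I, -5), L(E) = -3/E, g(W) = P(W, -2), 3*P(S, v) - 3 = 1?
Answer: 189225/289 ≈ 654.76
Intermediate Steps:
P(S, v) = 4/3 (P(S, v) = 1 + (1/3)*1 = 1 + 1/3 = 4/3)
g(W) = 4/3
t(I, M) = 7 + M (t(I, M) = (1 + M) + 6 = 7 + M)
(5/t(g(1), L(-2)) + 25)**2 = (5/(7 - 3/(-2)) + 25)**2 = (5/(7 - 3*(-1/2)) + 25)**2 = (5/(7 + 3/2) + 25)**2 = (5/(17/2) + 25)**2 = (5*(2/17) + 25)**2 = (10/17 + 25)**2 = (435/17)**2 = 189225/289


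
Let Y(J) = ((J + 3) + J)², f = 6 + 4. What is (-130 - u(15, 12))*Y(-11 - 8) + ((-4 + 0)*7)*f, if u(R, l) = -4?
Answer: -154630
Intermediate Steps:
f = 10
Y(J) = (3 + 2*J)² (Y(J) = ((3 + J) + J)² = (3 + 2*J)²)
(-130 - u(15, 12))*Y(-11 - 8) + ((-4 + 0)*7)*f = (-130 - 1*(-4))*(3 + 2*(-11 - 8))² + ((-4 + 0)*7)*10 = (-130 + 4)*(3 + 2*(-19))² - 4*7*10 = -126*(3 - 38)² - 28*10 = -126*(-35)² - 280 = -126*1225 - 280 = -154350 - 280 = -154630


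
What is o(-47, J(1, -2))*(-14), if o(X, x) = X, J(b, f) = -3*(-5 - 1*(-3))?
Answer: 658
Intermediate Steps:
J(b, f) = 6 (J(b, f) = -3*(-5 + 3) = -3*(-2) = 6)
o(-47, J(1, -2))*(-14) = -47*(-14) = 658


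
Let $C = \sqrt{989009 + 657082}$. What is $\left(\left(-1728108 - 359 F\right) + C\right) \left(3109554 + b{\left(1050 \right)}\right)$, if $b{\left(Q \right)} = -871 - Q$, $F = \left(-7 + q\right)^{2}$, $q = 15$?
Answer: $-5441726424172 + 9322899 \sqrt{182899} \approx -5.4377 \cdot 10^{12}$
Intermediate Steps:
$F = 64$ ($F = \left(-7 + 15\right)^{2} = 8^{2} = 64$)
$C = 3 \sqrt{182899}$ ($C = \sqrt{1646091} = 3 \sqrt{182899} \approx 1283.0$)
$\left(\left(-1728108 - 359 F\right) + C\right) \left(3109554 + b{\left(1050 \right)}\right) = \left(\left(-1728108 - 22976\right) + 3 \sqrt{182899}\right) \left(3109554 - 1921\right) = \left(-1751084 + 3 \sqrt{182899}\right) \left(3109554 - 1921\right) = \left(-1751084 + 3 \sqrt{182899}\right) 3107633 = -5441726424172 + 9322899 \sqrt{182899}$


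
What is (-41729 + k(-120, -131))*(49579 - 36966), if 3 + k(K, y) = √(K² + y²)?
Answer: -526365716 + 12613*√31561 ≈ -5.2413e+8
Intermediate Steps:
k(K, y) = -3 + √(K² + y²)
(-41729 + k(-120, -131))*(49579 - 36966) = (-41729 + (-3 + √((-120)² + (-131)²)))*(49579 - 36966) = (-41729 + (-3 + √(14400 + 17161)))*12613 = (-41729 + (-3 + √31561))*12613 = (-41732 + √31561)*12613 = -526365716 + 12613*√31561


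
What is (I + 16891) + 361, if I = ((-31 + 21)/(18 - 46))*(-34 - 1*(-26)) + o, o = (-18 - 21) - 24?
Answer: 120303/7 ≈ 17186.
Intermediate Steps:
o = -63 (o = -39 - 24 = -63)
I = -461/7 (I = ((-31 + 21)/(18 - 46))*(-34 - 1*(-26)) - 63 = (-10/(-28))*(-34 + 26) - 63 = -10*(-1/28)*(-8) - 63 = (5/14)*(-8) - 63 = -20/7 - 63 = -461/7 ≈ -65.857)
(I + 16891) + 361 = (-461/7 + 16891) + 361 = 117776/7 + 361 = 120303/7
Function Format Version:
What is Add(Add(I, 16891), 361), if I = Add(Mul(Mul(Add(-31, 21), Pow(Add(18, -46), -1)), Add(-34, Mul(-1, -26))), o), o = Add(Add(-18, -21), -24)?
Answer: Rational(120303, 7) ≈ 17186.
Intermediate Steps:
o = -63 (o = Add(-39, -24) = -63)
I = Rational(-461, 7) (I = Add(Mul(Mul(Add(-31, 21), Pow(Add(18, -46), -1)), Add(-34, Mul(-1, -26))), -63) = Add(Mul(Mul(-10, Pow(-28, -1)), Add(-34, 26)), -63) = Add(Mul(Mul(-10, Rational(-1, 28)), -8), -63) = Add(Mul(Rational(5, 14), -8), -63) = Add(Rational(-20, 7), -63) = Rational(-461, 7) ≈ -65.857)
Add(Add(I, 16891), 361) = Add(Add(Rational(-461, 7), 16891), 361) = Add(Rational(117776, 7), 361) = Rational(120303, 7)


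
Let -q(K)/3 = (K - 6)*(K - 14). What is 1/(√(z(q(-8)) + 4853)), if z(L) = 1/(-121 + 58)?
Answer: 3*√2140166/305738 ≈ 0.014355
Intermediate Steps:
q(K) = -3*(-14 + K)*(-6 + K) (q(K) = -3*(K - 6)*(K - 14) = -3*(-6 + K)*(-14 + K) = -3*(-14 + K)*(-6 + K))
z(L) = -1/63 (z(L) = 1/(-63) = -1/63)
1/(√(z(q(-8)) + 4853)) = 1/(√(-1/63 + 4853)) = 1/(√(305738/63)) = 1/(√2140166/21) = 3*√2140166/305738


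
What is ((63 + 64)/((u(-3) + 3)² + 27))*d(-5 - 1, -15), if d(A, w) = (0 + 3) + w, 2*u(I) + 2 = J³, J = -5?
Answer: -6096/14749 ≈ -0.41332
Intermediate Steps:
u(I) = -127/2 (u(I) = -1 + (½)*(-5)³ = -1 + (½)*(-125) = -1 - 125/2 = -127/2)
d(A, w) = 3 + w
((63 + 64)/((u(-3) + 3)² + 27))*d(-5 - 1, -15) = ((63 + 64)/((-127/2 + 3)² + 27))*(3 - 15) = (127/((-121/2)² + 27))*(-12) = (127/(14641/4 + 27))*(-12) = (127/(14749/4))*(-12) = (127*(4/14749))*(-12) = (508/14749)*(-12) = -6096/14749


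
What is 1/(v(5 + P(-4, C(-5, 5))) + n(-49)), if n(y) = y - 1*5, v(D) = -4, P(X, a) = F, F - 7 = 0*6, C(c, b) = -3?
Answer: -1/58 ≈ -0.017241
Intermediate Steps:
F = 7 (F = 7 + 0*6 = 7 + 0 = 7)
P(X, a) = 7
n(y) = -5 + y (n(y) = y - 5 = -5 + y)
1/(v(5 + P(-4, C(-5, 5))) + n(-49)) = 1/(-4 + (-5 - 49)) = 1/(-4 - 54) = 1/(-58) = -1/58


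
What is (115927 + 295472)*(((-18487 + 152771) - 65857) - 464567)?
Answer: -162971599860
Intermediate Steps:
(115927 + 295472)*(((-18487 + 152771) - 65857) - 464567) = 411399*((134284 - 65857) - 464567) = 411399*(68427 - 464567) = 411399*(-396140) = -162971599860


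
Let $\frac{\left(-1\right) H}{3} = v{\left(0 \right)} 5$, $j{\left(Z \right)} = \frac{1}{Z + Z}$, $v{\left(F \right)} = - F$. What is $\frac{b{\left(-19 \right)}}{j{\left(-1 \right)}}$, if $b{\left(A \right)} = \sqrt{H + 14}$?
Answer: $- 2 \sqrt{14} \approx -7.4833$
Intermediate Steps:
$j{\left(Z \right)} = \frac{1}{2 Z}$
$H = 0$ ($H = - 3 \left(-1\right) 0 \cdot 5 = - 3 \cdot 0 \cdot 5 = \left(-3\right) 0 = 0$)
$b{\left(A \right)} = \sqrt{14}$ ($b{\left(A \right)} = \sqrt{0 + 14} = \sqrt{14}$)
$\frac{b{\left(-19 \right)}}{j{\left(-1 \right)}} = \frac{\sqrt{14}}{\frac{1}{2} \frac{1}{-1}} = \frac{\sqrt{14}}{\frac{1}{2} \left(-1\right)} = \frac{\sqrt{14}}{- \frac{1}{2}} = \sqrt{14} \left(-2\right) = - 2 \sqrt{14}$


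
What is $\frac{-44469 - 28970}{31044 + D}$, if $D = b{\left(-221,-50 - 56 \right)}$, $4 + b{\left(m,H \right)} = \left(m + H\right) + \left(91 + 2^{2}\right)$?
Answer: $- \frac{73439}{30808} \approx -2.3838$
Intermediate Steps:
$b{\left(m,H \right)} = 91 + H + m$ ($b{\left(m,H \right)} = -4 + \left(\left(m + H\right) + \left(91 + 2^{2}\right)\right) = -4 + \left(\left(H + m\right) + \left(91 + 4\right)\right) = -4 + \left(\left(H + m\right) + 95\right) = -4 + \left(95 + H + m\right) = 91 + H + m$)
$D = -236$ ($D = 91 - 106 - 221 = -236$)
$\frac{-44469 - 28970}{31044 + D} = \frac{-44469 - 28970}{31044 - 236} = - \frac{73439}{30808}$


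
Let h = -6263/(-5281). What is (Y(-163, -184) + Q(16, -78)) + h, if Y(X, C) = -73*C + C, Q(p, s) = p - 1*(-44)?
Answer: 70285811/5281 ≈ 13309.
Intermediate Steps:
h = 6263/5281 (h = -6263*(-1/5281) = 6263/5281 ≈ 1.1859)
Q(p, s) = 44 + p (Q(p, s) = p + 44 = 44 + p)
Y(X, C) = -72*C
(Y(-163, -184) + Q(16, -78)) + h = (-72*(-184) + (44 + 16)) + 6263/5281 = (13248 + 60) + 6263/5281 = 13308 + 6263/5281 = 70285811/5281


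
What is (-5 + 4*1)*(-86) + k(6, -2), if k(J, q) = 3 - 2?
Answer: 87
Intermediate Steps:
k(J, q) = 1
(-5 + 4*1)*(-86) + k(6, -2) = (-5 + 4*1)*(-86) + 1 = (-5 + 4)*(-86) + 1 = -1*(-86) + 1 = 86 + 1 = 87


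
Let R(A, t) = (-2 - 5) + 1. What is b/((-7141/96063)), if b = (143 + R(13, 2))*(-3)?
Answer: 39481893/7141 ≈ 5528.9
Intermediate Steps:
R(A, t) = -6 (R(A, t) = -7 + 1 = -6)
b = -411 (b = (143 - 6)*(-3) = 137*(-3) = -411)
b/((-7141/96063)) = -411/((-7141/96063)) = -411/((-7141*1/96063)) = -411/(-7141/96063) = -411*(-96063/7141) = 39481893/7141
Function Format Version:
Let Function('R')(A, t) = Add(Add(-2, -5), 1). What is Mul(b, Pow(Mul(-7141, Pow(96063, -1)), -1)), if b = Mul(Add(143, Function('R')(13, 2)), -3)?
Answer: Rational(39481893, 7141) ≈ 5528.9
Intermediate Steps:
Function('R')(A, t) = -6 (Function('R')(A, t) = Add(-7, 1) = -6)
b = -411 (b = Mul(Add(143, -6), -3) = Mul(137, -3) = -411)
Mul(b, Pow(Mul(-7141, Pow(96063, -1)), -1)) = Mul(-411, Pow(Mul(-7141, Pow(96063, -1)), -1)) = Mul(-411, Pow(Mul(-7141, Rational(1, 96063)), -1)) = Mul(-411, Pow(Rational(-7141, 96063), -1)) = Mul(-411, Rational(-96063, 7141)) = Rational(39481893, 7141)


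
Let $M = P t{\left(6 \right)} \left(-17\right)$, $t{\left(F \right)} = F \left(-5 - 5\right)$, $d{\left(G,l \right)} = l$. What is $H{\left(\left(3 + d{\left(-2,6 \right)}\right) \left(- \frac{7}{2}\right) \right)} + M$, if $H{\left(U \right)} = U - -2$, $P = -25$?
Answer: $- \frac{51059}{2} \approx -25530.0$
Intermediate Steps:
$H{\left(U \right)} = 2 + U$ ($H{\left(U \right)} = U + 2 = 2 + U$)
$t{\left(F \right)} = - 10 F$ ($t{\left(F \right)} = F \left(-10\right) = - 10 F$)
$M = -25500$ ($M = - 25 \left(\left(-10\right) 6\right) \left(-17\right) = \left(-25\right) \left(-60\right) \left(-17\right) = 1500 \left(-17\right) = -25500$)
$H{\left(\left(3 + d{\left(-2,6 \right)}\right) \left(- \frac{7}{2}\right) \right)} + M = \left(2 + \left(3 + 6\right) \left(- \frac{7}{2}\right)\right) - 25500 = \left(2 + 9 \left(\left(-7\right) \frac{1}{2}\right)\right) - 25500 = \left(2 + 9 \left(- \frac{7}{2}\right)\right) - 25500 = \left(2 - \frac{63}{2}\right) - 25500 = - \frac{59}{2} - 25500 = - \frac{51059}{2}$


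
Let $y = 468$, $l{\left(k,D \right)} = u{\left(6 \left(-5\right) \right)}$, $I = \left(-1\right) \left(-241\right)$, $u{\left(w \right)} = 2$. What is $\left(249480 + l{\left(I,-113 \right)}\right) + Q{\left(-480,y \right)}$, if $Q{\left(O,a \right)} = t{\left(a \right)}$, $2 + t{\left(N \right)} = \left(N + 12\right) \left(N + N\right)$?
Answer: $698760$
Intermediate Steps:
$I = 241$
$l{\left(k,D \right)} = 2$
$t{\left(N \right)} = -2 + 2 N \left(12 + N\right)$ ($t{\left(N \right)} = -2 + \left(N + 12\right) \left(N + N\right) = -2 + \left(12 + N\right) 2 N = -2 + 2 N \left(12 + N\right)$)
$Q{\left(O,a \right)} = -2 + 2 a^{2} + 24 a$
$\left(249480 + l{\left(I,-113 \right)}\right) + Q{\left(-480,y \right)} = \left(249480 + 2\right) + \left(-2 + 2 \cdot 468^{2} + 24 \cdot 468\right) = 249482 + \left(-2 + 2 \cdot 219024 + 11232\right) = 249482 + \left(-2 + 438048 + 11232\right) = 249482 + 449278 = 698760$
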